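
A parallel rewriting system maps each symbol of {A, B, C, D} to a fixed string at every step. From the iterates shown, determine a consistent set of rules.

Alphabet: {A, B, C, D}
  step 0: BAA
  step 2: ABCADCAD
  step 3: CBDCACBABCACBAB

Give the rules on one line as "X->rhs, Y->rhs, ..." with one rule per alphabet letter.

A->CB, B->D, C->CA, D->AB

  step 2 ⇒ step 3: ABCADCAD ⇒ CB·D·CA·CB·AB·CA·CB·AB
    A ↦ CB
    B ↦ D
    C ↦ CA
    D ↦ AB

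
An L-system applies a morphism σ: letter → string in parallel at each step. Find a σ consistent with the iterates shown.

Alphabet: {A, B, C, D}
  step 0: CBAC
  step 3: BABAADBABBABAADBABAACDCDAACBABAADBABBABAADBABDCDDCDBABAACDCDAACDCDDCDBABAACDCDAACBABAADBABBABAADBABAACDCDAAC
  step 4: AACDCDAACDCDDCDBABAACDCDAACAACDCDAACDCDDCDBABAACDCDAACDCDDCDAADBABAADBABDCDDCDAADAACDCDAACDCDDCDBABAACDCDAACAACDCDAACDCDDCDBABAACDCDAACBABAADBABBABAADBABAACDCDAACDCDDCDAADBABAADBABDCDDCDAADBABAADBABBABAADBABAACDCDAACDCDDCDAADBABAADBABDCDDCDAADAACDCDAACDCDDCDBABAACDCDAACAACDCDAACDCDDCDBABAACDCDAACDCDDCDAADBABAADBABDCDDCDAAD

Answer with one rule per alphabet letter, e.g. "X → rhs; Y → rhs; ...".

  step 3 ⇒ step 4: BABAADBABBABAADBABAACDCDAACBABAADBABBABAADBABDCDDCDBABAACDCDAACDCDDCDBABAACDCDAACBABAADBABBABAADBABAACDCDAAC ⇒ AAC·DCD·AAC·DCD·DCD·BAB·AAC·DCD·AAC·AAC·DCD·AAC·DCD·DCD·BAB·AAC·DCD·AAC·DCD·DCD·AAD·BAB·AAD·BAB·DCD·DCD·AAD·AAC·DCD·AAC·DCD·DCD·BAB·AAC·DCD·AAC·AAC·DCD·AAC·DCD·DCD·BAB·AAC·DCD·AAC·BAB·AAD·BAB·BAB·AAD·BAB·AAC·DCD·AAC·DCD·DCD·AAD·BAB·AAD·BAB·DCD·DCD·AAD·BAB·AAD·BAB·BAB·AAD·BAB·AAC·DCD·AAC·DCD·DCD·AAD·BAB·AAD·BAB·DCD·DCD·AAD·AAC·DCD·AAC·DCD·DCD·BAB·AAC·DCD·AAC·AAC·DCD·AAC·DCD·DCD·BAB·AAC·DCD·AAC·DCD·DCD·AAD·BAB·AAD·BAB·DCD·DCD·AAD
    A ↦ DCD
    B ↦ AAC
    C ↦ AAD
    D ↦ BAB

A->DCD, B->AAC, C->AAD, D->BAB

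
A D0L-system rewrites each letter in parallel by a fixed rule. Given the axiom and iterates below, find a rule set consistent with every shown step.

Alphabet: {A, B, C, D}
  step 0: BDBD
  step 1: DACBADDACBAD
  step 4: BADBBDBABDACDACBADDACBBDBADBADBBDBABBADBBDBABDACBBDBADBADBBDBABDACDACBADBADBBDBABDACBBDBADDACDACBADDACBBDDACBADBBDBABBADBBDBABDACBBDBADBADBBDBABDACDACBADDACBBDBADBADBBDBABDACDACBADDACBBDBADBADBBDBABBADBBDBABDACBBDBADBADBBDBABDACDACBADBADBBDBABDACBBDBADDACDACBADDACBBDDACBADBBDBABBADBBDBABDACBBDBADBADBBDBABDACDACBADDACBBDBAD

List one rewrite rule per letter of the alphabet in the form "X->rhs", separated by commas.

  step 0 ⇒ step 1: BDBD ⇒ DAC·BAD·DAC·BAD
    B ↦ DAC
    D ↦ BAD
    A ↦ BBD  (constrained at step 1)
    C ↦ BAB  (constrained at step 1)

A->BBD, B->DAC, C->BAB, D->BAD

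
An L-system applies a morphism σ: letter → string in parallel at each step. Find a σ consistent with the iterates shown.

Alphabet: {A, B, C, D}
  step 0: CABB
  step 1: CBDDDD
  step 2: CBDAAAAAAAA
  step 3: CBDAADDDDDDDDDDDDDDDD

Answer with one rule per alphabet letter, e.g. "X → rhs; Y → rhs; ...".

A->DD, B->D, C->CB, D->AA

  step 2 ⇒ step 3: CBDAAAAAAAA ⇒ CB·D·AA·DD·DD·DD·DD·DD·DD·DD·DD
    A ↦ DD
    B ↦ D
    C ↦ CB
    D ↦ AA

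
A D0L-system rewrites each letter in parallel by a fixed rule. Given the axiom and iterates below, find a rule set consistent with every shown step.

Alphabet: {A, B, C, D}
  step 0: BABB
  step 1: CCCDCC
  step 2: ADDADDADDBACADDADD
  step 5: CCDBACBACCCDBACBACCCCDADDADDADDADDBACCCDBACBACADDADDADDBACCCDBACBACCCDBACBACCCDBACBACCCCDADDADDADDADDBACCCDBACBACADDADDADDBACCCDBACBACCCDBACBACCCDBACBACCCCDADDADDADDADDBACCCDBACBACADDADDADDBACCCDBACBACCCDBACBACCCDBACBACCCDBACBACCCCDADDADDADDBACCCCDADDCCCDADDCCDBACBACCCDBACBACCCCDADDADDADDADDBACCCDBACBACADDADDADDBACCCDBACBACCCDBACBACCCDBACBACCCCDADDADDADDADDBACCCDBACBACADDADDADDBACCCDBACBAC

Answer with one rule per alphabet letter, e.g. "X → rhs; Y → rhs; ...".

A->CCD, B->C, C->ADD, D->BAC

  step 1 ⇒ step 2: CCCDCC ⇒ ADD·ADD·ADD·BAC·ADD·ADD
    C ↦ ADD
    D ↦ BAC
  step 0 ⇒ step 1: BABB ⇒ C·CCD·C·C
    A ↦ CCD
  step 0 ⇒ step 1: BABB ⇒ C·CCD·C·C
    B ↦ C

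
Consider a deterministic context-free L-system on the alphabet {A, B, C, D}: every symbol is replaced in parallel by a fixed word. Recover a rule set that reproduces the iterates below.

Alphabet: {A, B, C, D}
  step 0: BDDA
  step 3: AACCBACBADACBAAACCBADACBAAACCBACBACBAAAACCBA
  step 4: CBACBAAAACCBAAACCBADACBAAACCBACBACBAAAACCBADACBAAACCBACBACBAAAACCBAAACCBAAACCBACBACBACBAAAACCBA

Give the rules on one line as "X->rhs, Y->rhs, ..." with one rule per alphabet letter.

  step 3 ⇒ step 4: AACCBACBADACBAAACCBADACBAAACCBACBACBAAAACCBA ⇒ CBA·CBA·A·A·AC·CBA·A·AC·CBA·DA·CBA·A·AC·CBA·CBA·CBA·A·A·AC·CBA·DA·CBA·A·AC·CBA·CBA·CBA·A·A·AC·CBA·A·AC·CBA·A·AC·CBA·CBA·CBA·CBA·A·A·AC·CBA
    A ↦ CBA
    B ↦ AC
    C ↦ A
    D ↦ DA

A->CBA, B->AC, C->A, D->DA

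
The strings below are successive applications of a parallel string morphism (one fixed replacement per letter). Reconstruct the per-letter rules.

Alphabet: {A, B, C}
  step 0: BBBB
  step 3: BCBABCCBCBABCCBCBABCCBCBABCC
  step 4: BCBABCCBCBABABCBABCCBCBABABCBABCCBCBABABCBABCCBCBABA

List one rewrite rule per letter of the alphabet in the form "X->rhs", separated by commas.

A->C, B->BC, C->BA

  step 3 ⇒ step 4: BCBABCCBCBABCCBCBABCCBCBABCC ⇒ BC·BA·BC·C·BC·BA·BA·BC·BA·BC·C·BC·BA·BA·BC·BA·BC·C·BC·BA·BA·BC·BA·BC·C·BC·BA·BA
    A ↦ C
    B ↦ BC
    C ↦ BA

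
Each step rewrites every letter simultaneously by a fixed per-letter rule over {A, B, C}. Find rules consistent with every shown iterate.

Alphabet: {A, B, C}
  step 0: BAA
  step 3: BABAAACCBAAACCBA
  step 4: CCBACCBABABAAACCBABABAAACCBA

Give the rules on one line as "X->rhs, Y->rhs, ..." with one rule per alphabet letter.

A->BA, B->CC, C->A

  step 3 ⇒ step 4: BABAAACCBAAACCBA ⇒ CC·BA·CC·BA·BA·BA·A·A·CC·BA·BA·BA·A·A·CC·BA
    A ↦ BA
    B ↦ CC
    C ↦ A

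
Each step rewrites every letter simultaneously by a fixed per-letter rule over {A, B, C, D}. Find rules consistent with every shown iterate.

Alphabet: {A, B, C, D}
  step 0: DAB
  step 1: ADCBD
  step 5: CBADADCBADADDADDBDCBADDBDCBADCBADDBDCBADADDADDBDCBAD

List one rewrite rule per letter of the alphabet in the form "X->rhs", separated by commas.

  step 0 ⇒ step 1: DAB ⇒ AD·CB·D
    A ↦ CB
    B ↦ D
    D ↦ AD
    C ↦ DB  (constrained at step 1)

A->CB, B->D, C->DB, D->AD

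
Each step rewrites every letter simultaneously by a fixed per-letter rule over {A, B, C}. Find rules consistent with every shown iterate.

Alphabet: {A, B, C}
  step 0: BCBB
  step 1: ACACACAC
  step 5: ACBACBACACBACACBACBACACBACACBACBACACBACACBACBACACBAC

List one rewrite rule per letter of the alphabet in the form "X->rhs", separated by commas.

A->B, B->AC, C->AC

  step 0 ⇒ step 1: BCBB ⇒ AC·AC·AC·AC
    B ↦ AC
    C ↦ AC
    A ↦ B  (constrained at step 1)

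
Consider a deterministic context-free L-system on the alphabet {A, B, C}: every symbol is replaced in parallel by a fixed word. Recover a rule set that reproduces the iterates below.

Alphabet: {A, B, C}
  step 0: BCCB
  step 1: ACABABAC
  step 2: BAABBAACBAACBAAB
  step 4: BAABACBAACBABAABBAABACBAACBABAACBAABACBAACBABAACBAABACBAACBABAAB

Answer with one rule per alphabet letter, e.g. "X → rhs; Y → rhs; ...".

A->BA, B->AC, C->AB

  step 1 ⇒ step 2: ACABABAC ⇒ BA·AB·BA·AC·BA·AC·BA·AB
    A ↦ BA
    B ↦ AC
    C ↦ AB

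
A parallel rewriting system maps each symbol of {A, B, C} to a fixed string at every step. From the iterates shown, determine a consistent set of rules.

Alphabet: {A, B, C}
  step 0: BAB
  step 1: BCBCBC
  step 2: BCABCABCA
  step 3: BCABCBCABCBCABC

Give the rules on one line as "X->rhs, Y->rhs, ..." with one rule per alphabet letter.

A->BC, B->BC, C->A

  step 2 ⇒ step 3: BCABCABCA ⇒ BC·A·BC·BC·A·BC·BC·A·BC
    A ↦ BC
    B ↦ BC
    C ↦ A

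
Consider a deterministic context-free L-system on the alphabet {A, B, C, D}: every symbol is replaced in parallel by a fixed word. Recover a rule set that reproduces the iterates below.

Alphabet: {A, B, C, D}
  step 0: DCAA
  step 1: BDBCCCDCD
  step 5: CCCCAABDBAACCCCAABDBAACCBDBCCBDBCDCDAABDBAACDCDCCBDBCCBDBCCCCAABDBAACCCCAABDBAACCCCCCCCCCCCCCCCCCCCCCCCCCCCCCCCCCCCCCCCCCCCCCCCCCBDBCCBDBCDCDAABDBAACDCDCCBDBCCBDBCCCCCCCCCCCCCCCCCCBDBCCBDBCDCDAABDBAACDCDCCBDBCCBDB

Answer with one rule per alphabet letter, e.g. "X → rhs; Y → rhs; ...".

A->CD, B->AA, C->CC, D->BDB

  step 0 ⇒ step 1: DCAA ⇒ BDB·CC·CD·CD
    A ↦ CD
    C ↦ CC
    D ↦ BDB
    B ↦ AA  (constrained at step 1)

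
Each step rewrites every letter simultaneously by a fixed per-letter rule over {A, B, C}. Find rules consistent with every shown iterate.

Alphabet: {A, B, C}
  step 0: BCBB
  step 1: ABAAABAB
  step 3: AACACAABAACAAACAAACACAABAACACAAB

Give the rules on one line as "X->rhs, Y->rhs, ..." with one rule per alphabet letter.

A->CA, B->AB, C->AA

  step 0 ⇒ step 1: BCBB ⇒ AB·AA·AB·AB
    B ↦ AB
    C ↦ AA
    A ↦ CA  (constrained at step 1)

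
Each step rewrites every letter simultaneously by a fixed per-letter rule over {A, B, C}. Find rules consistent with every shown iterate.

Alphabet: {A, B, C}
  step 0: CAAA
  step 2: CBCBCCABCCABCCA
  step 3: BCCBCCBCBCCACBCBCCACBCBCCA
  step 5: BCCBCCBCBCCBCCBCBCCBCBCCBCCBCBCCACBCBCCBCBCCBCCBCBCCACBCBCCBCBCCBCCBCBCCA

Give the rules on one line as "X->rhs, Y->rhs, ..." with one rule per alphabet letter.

  step 2 ⇒ step 3: CBCBCCABCCABCCA ⇒ BC·C·BC·C·BC·BC·CA·C·BC·BC·CA·C·BC·BC·CA
    A ↦ CA
    B ↦ C
    C ↦ BC

A->CA, B->C, C->BC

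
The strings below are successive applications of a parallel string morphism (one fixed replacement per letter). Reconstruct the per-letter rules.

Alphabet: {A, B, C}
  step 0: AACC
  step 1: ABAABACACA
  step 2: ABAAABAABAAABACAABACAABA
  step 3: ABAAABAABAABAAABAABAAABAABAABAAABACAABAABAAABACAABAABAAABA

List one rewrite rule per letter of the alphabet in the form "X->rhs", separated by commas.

  step 2 ⇒ step 3: ABAAABAABAAABACAABACAABA ⇒ ABA·A·ABA·ABA·ABA·A·ABA·ABA·A·ABA·ABA·ABA·A·ABA·CA·ABA·ABA·A·ABA·CA·ABA·ABA·A·ABA
    A ↦ ABA
    B ↦ A
    C ↦ CA

A->ABA, B->A, C->CA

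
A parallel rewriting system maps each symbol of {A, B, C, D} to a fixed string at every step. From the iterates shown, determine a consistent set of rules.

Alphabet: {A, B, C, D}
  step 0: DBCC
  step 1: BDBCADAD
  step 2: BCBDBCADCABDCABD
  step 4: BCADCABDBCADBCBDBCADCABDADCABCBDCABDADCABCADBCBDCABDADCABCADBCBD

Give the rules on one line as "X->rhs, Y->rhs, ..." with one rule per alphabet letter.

  step 1 ⇒ step 2: BDBCADAD ⇒ BC·BD·BC·AD·CA·BD·CA·BD
    A ↦ CA
    B ↦ BC
    C ↦ AD
    D ↦ BD

A->CA, B->BC, C->AD, D->BD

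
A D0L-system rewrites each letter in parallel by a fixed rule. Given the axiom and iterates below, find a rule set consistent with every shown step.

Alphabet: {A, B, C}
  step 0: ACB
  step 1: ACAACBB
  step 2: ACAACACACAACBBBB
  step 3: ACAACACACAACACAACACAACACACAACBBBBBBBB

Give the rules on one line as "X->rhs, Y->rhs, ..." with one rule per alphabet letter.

A->AC, B->BB, C->AAC

  step 2 ⇒ step 3: ACAACACACAACBBBB ⇒ AC·AAC·AC·AC·AAC·AC·AAC·AC·AAC·AC·AC·AAC·BB·BB·BB·BB
    A ↦ AC
    B ↦ BB
    C ↦ AAC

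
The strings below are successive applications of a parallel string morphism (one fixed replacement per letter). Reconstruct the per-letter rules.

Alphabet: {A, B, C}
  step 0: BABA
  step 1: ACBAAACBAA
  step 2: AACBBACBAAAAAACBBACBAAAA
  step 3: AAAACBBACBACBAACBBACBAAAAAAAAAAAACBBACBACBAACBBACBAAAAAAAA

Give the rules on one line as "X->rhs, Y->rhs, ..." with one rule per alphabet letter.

  step 2 ⇒ step 3: AACBBACBAAAAAACBBACBAAAA ⇒ AA·AA·CBB·ACB·ACB·AA·CBB·ACB·AA·AA·AA·AA·AA·AA·CBB·ACB·ACB·AA·CBB·ACB·AA·AA·AA·AA
    A ↦ AA
    B ↦ ACB
    C ↦ CBB

A->AA, B->ACB, C->CBB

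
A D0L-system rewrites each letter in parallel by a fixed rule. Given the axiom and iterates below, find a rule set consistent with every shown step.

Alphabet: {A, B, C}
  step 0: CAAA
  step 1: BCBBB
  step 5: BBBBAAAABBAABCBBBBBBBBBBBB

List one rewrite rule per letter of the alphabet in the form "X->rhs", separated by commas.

  step 0 ⇒ step 1: CAAA ⇒ BC·B·B·B
    A ↦ B
    C ↦ BC
    B ↦ AA  (constrained at step 1)

A->B, B->AA, C->BC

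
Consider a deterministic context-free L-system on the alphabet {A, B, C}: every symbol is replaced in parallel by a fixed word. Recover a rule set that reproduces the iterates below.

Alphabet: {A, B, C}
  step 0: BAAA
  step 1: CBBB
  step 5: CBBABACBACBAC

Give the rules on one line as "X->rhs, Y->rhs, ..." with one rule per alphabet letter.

  step 0 ⇒ step 1: BAAA ⇒ C·B·B·B
    A ↦ B
    B ↦ C
    C ↦ BA  (constrained at step 1)

A->B, B->C, C->BA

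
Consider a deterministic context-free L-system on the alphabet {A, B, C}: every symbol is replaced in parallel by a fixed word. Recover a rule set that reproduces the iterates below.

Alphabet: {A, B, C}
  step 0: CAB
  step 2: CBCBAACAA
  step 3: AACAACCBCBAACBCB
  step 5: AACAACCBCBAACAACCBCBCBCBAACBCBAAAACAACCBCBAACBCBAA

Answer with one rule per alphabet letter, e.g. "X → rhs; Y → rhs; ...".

  step 2 ⇒ step 3: CBCBAACAA ⇒ AA·C·AA·C·CB·CB·AA·CB·CB
    A ↦ CB
    B ↦ C
    C ↦ AA

A->CB, B->C, C->AA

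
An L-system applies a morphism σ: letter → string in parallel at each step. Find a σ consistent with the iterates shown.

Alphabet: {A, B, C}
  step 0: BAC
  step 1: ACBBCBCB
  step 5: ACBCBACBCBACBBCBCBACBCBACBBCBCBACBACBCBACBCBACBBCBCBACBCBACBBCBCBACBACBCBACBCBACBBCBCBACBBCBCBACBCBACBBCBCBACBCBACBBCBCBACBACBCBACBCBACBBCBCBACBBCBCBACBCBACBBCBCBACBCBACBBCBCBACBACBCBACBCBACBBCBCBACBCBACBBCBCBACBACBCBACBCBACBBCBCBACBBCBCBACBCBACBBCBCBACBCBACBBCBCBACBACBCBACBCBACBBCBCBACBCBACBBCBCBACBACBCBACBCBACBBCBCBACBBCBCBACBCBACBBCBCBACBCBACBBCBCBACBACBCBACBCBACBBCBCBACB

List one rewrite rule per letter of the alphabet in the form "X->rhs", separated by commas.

A->BCB, B->ACB, C->CB

  step 0 ⇒ step 1: BAC ⇒ ACB·BCB·CB
    A ↦ BCB
    B ↦ ACB
    C ↦ CB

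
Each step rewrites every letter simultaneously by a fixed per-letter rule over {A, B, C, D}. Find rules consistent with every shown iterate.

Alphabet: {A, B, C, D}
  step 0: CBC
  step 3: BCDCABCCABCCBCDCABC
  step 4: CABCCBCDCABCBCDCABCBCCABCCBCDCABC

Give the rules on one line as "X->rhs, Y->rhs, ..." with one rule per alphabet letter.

A->D, B->CA, C->BC, D->C

  step 3 ⇒ step 4: BCDCABCCABCCBCDCABC ⇒ CA·BC·C·BC·D·CA·BC·BC·D·CA·BC·BC·CA·BC·C·BC·D·CA·BC
    A ↦ D
    B ↦ CA
    C ↦ BC
    D ↦ C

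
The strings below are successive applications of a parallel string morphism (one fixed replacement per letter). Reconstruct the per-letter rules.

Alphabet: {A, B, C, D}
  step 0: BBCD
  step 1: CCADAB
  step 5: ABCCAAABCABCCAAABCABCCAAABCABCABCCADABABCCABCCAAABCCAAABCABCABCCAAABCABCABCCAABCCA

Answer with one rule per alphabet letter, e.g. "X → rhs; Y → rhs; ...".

  step 0 ⇒ step 1: BBCD ⇒ C·C·A·DAB
    B ↦ C
    C ↦ A
    D ↦ DAB
    A ↦ ABC  (constrained at step 1)

A->ABC, B->C, C->A, D->DAB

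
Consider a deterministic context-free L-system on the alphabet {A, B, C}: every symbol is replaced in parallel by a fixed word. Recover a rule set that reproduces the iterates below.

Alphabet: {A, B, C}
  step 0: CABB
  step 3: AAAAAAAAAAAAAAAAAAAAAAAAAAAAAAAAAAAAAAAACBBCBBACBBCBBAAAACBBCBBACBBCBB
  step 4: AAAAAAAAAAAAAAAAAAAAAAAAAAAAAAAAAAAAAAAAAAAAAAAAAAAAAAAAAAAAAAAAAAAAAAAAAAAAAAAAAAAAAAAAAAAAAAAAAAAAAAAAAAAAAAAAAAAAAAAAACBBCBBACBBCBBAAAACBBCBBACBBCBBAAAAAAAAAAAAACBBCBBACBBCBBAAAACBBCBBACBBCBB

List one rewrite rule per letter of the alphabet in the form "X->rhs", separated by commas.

  step 3 ⇒ step 4: AAAAAAAAAAAAAAAAAAAAAAAAAAAAAAAAAAAAAAAACBBCBBACBBCBBAAAACBBCBBACBBCBB ⇒ AAA·AAA·AAA·AAA·AAA·AAA·AAA·AAA·AAA·AAA·AAA·AAA·AAA·AAA·AAA·AAA·AAA·AAA·AAA·AAA·AAA·AAA·AAA·AAA·AAA·AAA·AAA·AAA·AAA·AAA·AAA·AAA·AAA·AAA·AAA·AAA·AAA·AAA·AAA·AAA·A·CBB·CBB·A·CBB·CBB·AAA·A·CBB·CBB·A·CBB·CBB·AAA·AAA·AAA·AAA·A·CBB·CBB·A·CBB·CBB·AAA·A·CBB·CBB·A·CBB·CBB
    A ↦ AAA
    B ↦ CBB
    C ↦ A

A->AAA, B->CBB, C->A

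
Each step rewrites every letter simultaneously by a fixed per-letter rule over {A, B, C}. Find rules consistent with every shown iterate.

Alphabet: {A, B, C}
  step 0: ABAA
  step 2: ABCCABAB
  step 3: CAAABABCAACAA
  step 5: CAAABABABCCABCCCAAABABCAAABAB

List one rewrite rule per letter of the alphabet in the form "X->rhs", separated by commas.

A->C, B->AA, C->AB

  step 2 ⇒ step 3: ABCCABAB ⇒ C·AA·AB·AB·C·AA·C·AA
    A ↦ C
    B ↦ AA
    C ↦ AB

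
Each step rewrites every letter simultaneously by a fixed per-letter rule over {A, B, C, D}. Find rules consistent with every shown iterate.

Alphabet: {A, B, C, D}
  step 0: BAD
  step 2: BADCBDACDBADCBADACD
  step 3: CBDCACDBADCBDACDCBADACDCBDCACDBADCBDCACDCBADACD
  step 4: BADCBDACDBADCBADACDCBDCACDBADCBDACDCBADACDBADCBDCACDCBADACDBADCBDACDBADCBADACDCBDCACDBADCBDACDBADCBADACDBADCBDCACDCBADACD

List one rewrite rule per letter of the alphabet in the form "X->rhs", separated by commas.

  step 3 ⇒ step 4: CBDCACDBADCBDACDCBADACDCBDCACDBADCBDCACDCBADACD ⇒ BAD·CBD·ACD·BAD·C·BAD·ACD·CBD·C·ACD·BAD·CBD·ACD·C·BAD·ACD·BAD·CBD·C·ACD·C·BAD·ACD·BAD·CBD·ACD·BAD·C·BAD·ACD·CBD·C·ACD·BAD·CBD·ACD·BAD·C·BAD·ACD·BAD·CBD·C·ACD·C·BAD·ACD
    A ↦ C
    B ↦ CBD
    C ↦ BAD
    D ↦ ACD

A->C, B->CBD, C->BAD, D->ACD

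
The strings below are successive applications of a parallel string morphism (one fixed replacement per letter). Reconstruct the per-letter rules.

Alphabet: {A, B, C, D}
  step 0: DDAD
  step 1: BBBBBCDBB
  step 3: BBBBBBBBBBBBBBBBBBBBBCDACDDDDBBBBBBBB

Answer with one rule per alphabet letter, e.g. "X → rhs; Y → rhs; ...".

  step 0 ⇒ step 1: DDAD ⇒ BB·BB·BCD·BB
    A ↦ BCD
    D ↦ BB
    B ↦ DD  (constrained at step 1)
    C ↦ AC  (constrained at step 1)

A->BCD, B->DD, C->AC, D->BB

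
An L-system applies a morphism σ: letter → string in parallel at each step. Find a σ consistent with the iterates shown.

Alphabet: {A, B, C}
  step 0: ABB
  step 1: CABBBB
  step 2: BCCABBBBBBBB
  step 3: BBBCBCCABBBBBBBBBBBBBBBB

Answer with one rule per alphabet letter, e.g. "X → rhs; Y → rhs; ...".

A->CA, B->BB, C->BC

  step 2 ⇒ step 3: BCCABBBBBBBB ⇒ BB·BC·BC·CA·BB·BB·BB·BB·BB·BB·BB·BB
    A ↦ CA
    B ↦ BB
    C ↦ BC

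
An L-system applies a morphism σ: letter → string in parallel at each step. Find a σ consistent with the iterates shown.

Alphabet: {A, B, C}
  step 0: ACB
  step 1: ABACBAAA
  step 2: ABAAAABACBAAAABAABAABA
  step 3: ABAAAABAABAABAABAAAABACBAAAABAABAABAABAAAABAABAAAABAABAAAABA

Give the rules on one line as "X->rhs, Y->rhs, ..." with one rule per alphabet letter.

  step 2 ⇒ step 3: ABAAAABACBAAAABAABAABA ⇒ ABA·AA·ABA·ABA·ABA·ABA·AA·ABA·CBA·AA·ABA·ABA·ABA·ABA·AA·ABA·ABA·AA·ABA·ABA·AA·ABA
    A ↦ ABA
    B ↦ AA
    C ↦ CBA

A->ABA, B->AA, C->CBA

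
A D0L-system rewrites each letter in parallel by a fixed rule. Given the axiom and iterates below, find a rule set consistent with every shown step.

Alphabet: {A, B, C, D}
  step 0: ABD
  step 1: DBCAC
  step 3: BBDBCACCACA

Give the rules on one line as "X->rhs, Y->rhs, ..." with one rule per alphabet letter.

A->DB, B->CA, C->B, D->C

  step 0 ⇒ step 1: ABD ⇒ DB·CA·C
    A ↦ DB
    B ↦ CA
    D ↦ C
    C ↦ B  (constrained at step 1)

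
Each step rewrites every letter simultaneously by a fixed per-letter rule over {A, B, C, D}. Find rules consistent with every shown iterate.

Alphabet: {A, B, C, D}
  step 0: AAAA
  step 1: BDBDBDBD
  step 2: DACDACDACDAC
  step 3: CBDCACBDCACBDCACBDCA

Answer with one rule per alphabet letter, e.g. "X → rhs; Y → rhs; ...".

  step 2 ⇒ step 3: DACDACDACDAC ⇒ C·BD·CA·C·BD·CA·C·BD·CA·C·BD·CA
    A ↦ BD
    C ↦ CA
    D ↦ C
  step 1 ⇒ step 2: BDBDBDBD ⇒ DA·C·DA·C·DA·C·DA·C
    B ↦ DA

A->BD, B->DA, C->CA, D->C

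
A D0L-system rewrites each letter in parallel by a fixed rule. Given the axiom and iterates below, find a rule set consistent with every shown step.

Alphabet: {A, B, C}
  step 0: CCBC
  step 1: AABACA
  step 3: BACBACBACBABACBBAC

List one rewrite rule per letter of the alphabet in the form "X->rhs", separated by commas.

A->B, B->BAC, C->A

  step 0 ⇒ step 1: CCBC ⇒ A·A·BAC·A
    B ↦ BAC
    C ↦ A
    A ↦ B  (constrained at step 1)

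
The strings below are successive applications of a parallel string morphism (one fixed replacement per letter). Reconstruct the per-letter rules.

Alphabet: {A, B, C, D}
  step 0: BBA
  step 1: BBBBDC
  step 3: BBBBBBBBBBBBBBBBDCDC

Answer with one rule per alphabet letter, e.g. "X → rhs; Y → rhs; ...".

  step 0 ⇒ step 1: BBA ⇒ BB·BB·DC
    A ↦ DC
    B ↦ BB
    C ↦ A  (constrained at step 1)
    D ↦ A  (constrained at step 1)

A->DC, B->BB, C->A, D->A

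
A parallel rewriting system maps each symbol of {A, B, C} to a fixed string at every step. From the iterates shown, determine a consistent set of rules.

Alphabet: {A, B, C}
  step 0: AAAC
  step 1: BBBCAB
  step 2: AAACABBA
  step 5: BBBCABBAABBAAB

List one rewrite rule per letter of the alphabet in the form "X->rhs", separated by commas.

A->B, B->A, C->CAB

  step 1 ⇒ step 2: BBBCAB ⇒ A·A·A·CAB·B·A
    A ↦ B
    B ↦ A
    C ↦ CAB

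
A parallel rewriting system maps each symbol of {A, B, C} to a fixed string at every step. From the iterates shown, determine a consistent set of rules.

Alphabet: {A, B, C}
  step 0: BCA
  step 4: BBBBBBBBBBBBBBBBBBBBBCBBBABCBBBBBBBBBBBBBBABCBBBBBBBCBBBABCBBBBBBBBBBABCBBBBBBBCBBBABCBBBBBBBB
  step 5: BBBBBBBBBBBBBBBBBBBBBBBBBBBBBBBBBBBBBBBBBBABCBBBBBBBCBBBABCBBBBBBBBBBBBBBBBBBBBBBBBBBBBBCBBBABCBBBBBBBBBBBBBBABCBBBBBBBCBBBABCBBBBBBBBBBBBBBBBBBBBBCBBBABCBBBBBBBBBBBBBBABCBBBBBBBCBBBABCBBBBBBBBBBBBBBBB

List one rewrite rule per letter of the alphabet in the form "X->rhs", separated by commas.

  step 4 ⇒ step 5: BBBBBBBBBBBBBBBBBBBBBCBBBABCBBBBBBBBBBBBBBABCBBBBBBBCBBBABCBBBBBBBBBBABCBBBBBBBCBBBABCBBBBBBBB ⇒ BB·BB·BB·BB·BB·BB·BB·BB·BB·BB·BB·BB·BB·BB·BB·BB·BB·BB·BB·BB·BB·ABC·BB·BB·BB·BCB·BB·ABC·BB·BB·BB·BB·BB·BB·BB·BB·BB·BB·BB·BB·BB·BB·BCB·BB·ABC·BB·BB·BB·BB·BB·BB·BB·ABC·BB·BB·BB·BCB·BB·ABC·BB·BB·BB·BB·BB·BB·BB·BB·BB·BB·BCB·BB·ABC·BB·BB·BB·BB·BB·BB·BB·ABC·BB·BB·BB·BCB·BB·ABC·BB·BB·BB·BB·BB·BB·BB·BB
    A ↦ BCB
    B ↦ BB
    C ↦ ABC

A->BCB, B->BB, C->ABC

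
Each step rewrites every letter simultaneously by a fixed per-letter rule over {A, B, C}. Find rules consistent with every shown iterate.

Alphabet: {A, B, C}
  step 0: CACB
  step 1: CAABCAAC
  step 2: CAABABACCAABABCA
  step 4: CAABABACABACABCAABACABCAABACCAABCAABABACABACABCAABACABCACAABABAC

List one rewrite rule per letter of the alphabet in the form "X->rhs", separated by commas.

  step 1 ⇒ step 2: CAABCAAC ⇒ CA·AB·AB·AC·CA·AB·AB·CA
    A ↦ AB
    B ↦ AC
    C ↦ CA

A->AB, B->AC, C->CA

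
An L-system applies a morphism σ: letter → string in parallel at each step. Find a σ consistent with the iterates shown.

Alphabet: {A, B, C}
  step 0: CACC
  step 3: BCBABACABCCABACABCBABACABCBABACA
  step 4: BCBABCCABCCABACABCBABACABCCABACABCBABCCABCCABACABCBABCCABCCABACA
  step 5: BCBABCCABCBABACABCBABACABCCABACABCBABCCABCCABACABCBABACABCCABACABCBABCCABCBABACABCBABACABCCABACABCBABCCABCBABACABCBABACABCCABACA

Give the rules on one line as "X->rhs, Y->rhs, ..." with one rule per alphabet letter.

  step 4 ⇒ step 5: BCBABCCABCCABACABCBABACABCCABACABCBABCCABCCABACABCBABCCABCCABACA ⇒ BC·BA·BC·CA·BC·BA·BA·CA·BC·BA·BA·CA·BC·CA·BA·CA·BC·BA·BC·CA·BC·CA·BA·CA·BC·BA·BA·CA·BC·CA·BA·CA·BC·BA·BC·CA·BC·BA·BA·CA·BC·BA·BA·CA·BC·CA·BA·CA·BC·BA·BC·CA·BC·BA·BA·CA·BC·BA·BA·CA·BC·CA·BA·CA
    A ↦ CA
    B ↦ BC
    C ↦ BA

A->CA, B->BC, C->BA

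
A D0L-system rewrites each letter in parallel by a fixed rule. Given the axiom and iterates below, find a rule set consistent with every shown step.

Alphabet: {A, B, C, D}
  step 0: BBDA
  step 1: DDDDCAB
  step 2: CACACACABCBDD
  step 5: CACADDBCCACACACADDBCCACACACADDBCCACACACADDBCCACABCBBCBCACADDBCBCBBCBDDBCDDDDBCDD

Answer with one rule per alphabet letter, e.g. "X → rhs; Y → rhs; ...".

  step 1 ⇒ step 2: DDDDCAB ⇒ CA·CA·CA·CA·BC·B·DD
    A ↦ B
    B ↦ DD
    C ↦ BC
    D ↦ CA

A->B, B->DD, C->BC, D->CA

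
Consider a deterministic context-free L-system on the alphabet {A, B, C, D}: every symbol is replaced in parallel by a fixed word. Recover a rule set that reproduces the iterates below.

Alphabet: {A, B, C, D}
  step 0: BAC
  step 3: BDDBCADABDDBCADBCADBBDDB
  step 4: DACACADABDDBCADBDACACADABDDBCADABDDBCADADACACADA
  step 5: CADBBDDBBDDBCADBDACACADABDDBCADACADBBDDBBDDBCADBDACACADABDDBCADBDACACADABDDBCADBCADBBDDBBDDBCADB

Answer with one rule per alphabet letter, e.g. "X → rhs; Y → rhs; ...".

  step 4 ⇒ step 5: DACACADABDDBCADBDACACADABDDBCADABDDBCADADACACADA ⇒ CA·DB·BD·DB·BD·DB·CA·DB·DA·CA·CA·DA·BD·DB·CA·DA·CA·DB·BD·DB·BD·DB·CA·DB·DA·CA·CA·DA·BD·DB·CA·DB·DA·CA·CA·DA·BD·DB·CA·DB·CA·DB·BD·DB·BD·DB·CA·DB
    A ↦ DB
    B ↦ DA
    C ↦ BD
    D ↦ CA

A->DB, B->DA, C->BD, D->CA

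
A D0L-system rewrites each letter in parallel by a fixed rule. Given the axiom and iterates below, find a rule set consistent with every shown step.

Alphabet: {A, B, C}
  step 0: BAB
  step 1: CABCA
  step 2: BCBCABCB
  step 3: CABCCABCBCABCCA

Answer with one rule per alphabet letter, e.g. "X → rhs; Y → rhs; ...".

A->B, B->CA, C->BC

  step 2 ⇒ step 3: BCBCABCB ⇒ CA·BC·CA·BC·B·CA·BC·CA
    A ↦ B
    B ↦ CA
    C ↦ BC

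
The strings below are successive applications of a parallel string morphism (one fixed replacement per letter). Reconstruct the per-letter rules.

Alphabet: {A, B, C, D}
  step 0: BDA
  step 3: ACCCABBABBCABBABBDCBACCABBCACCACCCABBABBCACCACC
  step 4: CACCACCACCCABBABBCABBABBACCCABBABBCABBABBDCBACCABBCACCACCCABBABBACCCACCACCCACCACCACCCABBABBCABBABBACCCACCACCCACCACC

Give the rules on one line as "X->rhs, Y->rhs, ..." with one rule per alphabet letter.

A->C, B->ABB, C->ACC, D->DCB

  step 3 ⇒ step 4: ACCCABBABBCABBABBDCBACCABBCACCACCCABBABBCACCACC ⇒ C·ACC·ACC·ACC·C·ABB·ABB·C·ABB·ABB·ACC·C·ABB·ABB·C·ABB·ABB·DCB·ACC·ABB·C·ACC·ACC·C·ABB·ABB·ACC·C·ACC·ACC·C·ACC·ACC·ACC·C·ABB·ABB·C·ABB·ABB·ACC·C·ACC·ACC·C·ACC·ACC
    A ↦ C
    B ↦ ABB
    C ↦ ACC
    D ↦ DCB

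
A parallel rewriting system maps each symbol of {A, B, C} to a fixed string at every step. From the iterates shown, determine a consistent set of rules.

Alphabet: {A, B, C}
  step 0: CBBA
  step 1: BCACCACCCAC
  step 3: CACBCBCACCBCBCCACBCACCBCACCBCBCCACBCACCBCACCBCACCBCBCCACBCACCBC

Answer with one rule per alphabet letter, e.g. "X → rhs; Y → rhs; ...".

A->CAC, B->ACC, C->BC

  step 0 ⇒ step 1: CBBA ⇒ BC·ACC·ACC·CAC
    A ↦ CAC
    B ↦ ACC
    C ↦ BC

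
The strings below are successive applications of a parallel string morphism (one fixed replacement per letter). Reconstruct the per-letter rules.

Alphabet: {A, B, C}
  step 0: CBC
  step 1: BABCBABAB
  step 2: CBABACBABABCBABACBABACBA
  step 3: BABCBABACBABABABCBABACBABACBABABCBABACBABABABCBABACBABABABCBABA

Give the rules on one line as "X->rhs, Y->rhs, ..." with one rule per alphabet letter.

A->BA, B->CBA, C->BAB

  step 2 ⇒ step 3: CBABACBABABCBABACBABACBA ⇒ BAB·CBA·BA·CBA·BA·BAB·CBA·BA·CBA·BA·CBA·BAB·CBA·BA·CBA·BA·BAB·CBA·BA·CBA·BA·BAB·CBA·BA
    A ↦ BA
    B ↦ CBA
    C ↦ BAB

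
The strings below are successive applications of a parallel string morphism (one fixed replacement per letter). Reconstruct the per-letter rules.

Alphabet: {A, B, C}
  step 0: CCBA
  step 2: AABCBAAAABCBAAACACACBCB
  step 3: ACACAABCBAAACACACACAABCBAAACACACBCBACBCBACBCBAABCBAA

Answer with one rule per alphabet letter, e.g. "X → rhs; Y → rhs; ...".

A->AC, B->AA, C->BCB

  step 2 ⇒ step 3: AABCBAAAABCBAAACACACBCB ⇒ AC·AC·AA·BCB·AA·AC·AC·AC·AC·AA·BCB·AA·AC·AC·AC·BCB·AC·BCB·AC·BCB·AA·BCB·AA
    A ↦ AC
    B ↦ AA
    C ↦ BCB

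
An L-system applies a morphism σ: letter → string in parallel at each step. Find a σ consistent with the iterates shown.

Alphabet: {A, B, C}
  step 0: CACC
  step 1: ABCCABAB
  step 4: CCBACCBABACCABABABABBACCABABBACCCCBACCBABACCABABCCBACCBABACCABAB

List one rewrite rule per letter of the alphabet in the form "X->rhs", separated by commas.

  step 0 ⇒ step 1: CACC ⇒ AB·CC·AB·AB
    A ↦ CC
    C ↦ AB
    B ↦ BA  (constrained at step 1)

A->CC, B->BA, C->AB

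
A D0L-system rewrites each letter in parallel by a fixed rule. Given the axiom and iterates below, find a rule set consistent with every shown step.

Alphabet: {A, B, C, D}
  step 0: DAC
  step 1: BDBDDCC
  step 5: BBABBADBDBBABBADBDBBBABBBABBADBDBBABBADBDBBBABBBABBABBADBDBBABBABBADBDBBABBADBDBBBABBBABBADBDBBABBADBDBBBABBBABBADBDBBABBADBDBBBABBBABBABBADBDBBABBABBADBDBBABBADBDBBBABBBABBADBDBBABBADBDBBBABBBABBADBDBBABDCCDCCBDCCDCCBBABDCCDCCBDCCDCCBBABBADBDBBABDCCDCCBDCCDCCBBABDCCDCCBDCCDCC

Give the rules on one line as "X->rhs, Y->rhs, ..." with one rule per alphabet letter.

  step 0 ⇒ step 1: DAC ⇒ B·DBD·DCC
    A ↦ DBD
    C ↦ DCC
    D ↦ B
    B ↦ BBA  (constrained at step 1)

A->DBD, B->BBA, C->DCC, D->B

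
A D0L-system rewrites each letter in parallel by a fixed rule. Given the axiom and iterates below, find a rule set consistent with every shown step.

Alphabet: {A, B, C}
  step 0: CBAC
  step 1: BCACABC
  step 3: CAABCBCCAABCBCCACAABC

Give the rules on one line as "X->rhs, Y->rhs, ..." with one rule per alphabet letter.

  step 0 ⇒ step 1: CBAC ⇒ BC·A·CA·BC
    A ↦ CA
    B ↦ A
    C ↦ BC

A->CA, B->A, C->BC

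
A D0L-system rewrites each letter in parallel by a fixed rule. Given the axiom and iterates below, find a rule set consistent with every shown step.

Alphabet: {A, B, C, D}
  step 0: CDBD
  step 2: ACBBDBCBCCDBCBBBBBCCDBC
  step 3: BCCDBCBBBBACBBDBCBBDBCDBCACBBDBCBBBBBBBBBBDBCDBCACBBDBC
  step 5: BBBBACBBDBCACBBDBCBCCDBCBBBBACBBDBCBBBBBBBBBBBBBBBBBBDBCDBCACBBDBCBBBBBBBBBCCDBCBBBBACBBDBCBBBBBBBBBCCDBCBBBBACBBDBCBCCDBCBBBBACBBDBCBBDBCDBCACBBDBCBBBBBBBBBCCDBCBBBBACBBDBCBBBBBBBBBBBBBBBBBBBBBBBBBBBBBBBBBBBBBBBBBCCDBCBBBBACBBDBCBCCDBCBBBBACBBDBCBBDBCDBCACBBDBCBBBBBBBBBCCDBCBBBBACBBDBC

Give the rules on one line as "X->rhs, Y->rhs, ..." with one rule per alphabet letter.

A->BCC, B->BB, C->DBC, D->AC

  step 2 ⇒ step 3: ACBBDBCBCCDBCBBBBBCCDBC ⇒ BCC·DBC·BB·BB·AC·BB·DBC·BB·DBC·DBC·AC·BB·DBC·BB·BB·BB·BB·BB·DBC·DBC·AC·BB·DBC
    A ↦ BCC
    B ↦ BB
    C ↦ DBC
    D ↦ AC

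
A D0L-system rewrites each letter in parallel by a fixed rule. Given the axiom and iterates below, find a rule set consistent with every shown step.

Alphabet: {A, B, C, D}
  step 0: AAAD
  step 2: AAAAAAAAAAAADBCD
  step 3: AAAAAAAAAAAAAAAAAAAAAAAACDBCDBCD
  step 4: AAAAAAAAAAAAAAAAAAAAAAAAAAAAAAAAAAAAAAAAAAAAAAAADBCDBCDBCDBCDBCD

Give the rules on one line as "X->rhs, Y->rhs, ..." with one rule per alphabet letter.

A->AA, B->BC, C->DB, D->CD

  step 3 ⇒ step 4: AAAAAAAAAAAAAAAAAAAAAAAACDBCDBCD ⇒ AA·AA·AA·AA·AA·AA·AA·AA·AA·AA·AA·AA·AA·AA·AA·AA·AA·AA·AA·AA·AA·AA·AA·AA·DB·CD·BC·DB·CD·BC·DB·CD
    A ↦ AA
    B ↦ BC
    C ↦ DB
    D ↦ CD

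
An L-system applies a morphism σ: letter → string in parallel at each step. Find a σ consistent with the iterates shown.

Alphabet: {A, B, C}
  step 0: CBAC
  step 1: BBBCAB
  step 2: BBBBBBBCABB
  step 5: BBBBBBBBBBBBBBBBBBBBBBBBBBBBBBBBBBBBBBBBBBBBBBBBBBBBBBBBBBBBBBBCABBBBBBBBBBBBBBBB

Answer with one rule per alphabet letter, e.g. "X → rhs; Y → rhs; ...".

A->CA, B->BB, C->B

  step 1 ⇒ step 2: BBBCAB ⇒ BB·BB·BB·B·CA·BB
    A ↦ CA
    B ↦ BB
    C ↦ B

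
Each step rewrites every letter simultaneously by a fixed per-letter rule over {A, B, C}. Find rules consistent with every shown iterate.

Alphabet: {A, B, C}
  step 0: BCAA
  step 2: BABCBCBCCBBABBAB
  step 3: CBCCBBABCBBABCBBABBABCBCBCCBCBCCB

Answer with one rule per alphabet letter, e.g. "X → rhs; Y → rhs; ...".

A->C, B->CB, C->BAB

  step 2 ⇒ step 3: BABCBCBCCBBABBAB ⇒ CB·C·CB·BAB·CB·BAB·CB·BAB·BAB·CB·CB·C·CB·CB·C·CB
    A ↦ C
    B ↦ CB
    C ↦ BAB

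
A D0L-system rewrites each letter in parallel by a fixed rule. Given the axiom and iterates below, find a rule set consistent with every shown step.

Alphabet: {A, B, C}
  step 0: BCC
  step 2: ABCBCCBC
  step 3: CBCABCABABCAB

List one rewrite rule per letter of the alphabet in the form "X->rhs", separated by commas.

  step 2 ⇒ step 3: ABCBCCBC ⇒ CB·C·AB·C·AB·AB·C·AB
    A ↦ CB
    B ↦ C
    C ↦ AB

A->CB, B->C, C->AB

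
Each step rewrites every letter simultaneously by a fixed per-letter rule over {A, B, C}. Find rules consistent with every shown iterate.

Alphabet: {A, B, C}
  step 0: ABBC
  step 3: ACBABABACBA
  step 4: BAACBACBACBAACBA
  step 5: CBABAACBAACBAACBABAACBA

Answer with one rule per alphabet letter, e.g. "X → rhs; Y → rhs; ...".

  step 4 ⇒ step 5: BAACBACBACBAACBA ⇒ C·BA·BA·A·C·BA·A·C·BA·A·C·BA·BA·A·C·BA
    A ↦ BA
    B ↦ C
    C ↦ A

A->BA, B->C, C->A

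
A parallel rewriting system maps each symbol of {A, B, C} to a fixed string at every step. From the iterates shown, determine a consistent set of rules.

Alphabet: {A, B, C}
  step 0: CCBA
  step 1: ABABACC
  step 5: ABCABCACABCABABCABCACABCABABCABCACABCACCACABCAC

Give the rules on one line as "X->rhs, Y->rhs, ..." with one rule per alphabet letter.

  step 0 ⇒ step 1: CCBA ⇒ AB·AB·AC·C
    A ↦ C
    B ↦ AC
    C ↦ AB

A->C, B->AC, C->AB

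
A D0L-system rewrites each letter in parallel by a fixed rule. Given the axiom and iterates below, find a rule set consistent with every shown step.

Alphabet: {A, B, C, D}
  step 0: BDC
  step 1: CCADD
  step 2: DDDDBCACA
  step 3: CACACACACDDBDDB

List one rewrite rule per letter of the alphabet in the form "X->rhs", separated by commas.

  step 2 ⇒ step 3: DDDDBCACA ⇒ CA·CA·CA·CA·C·DD·B·DD·B
    A ↦ B
    B ↦ C
    C ↦ DD
    D ↦ CA

A->B, B->C, C->DD, D->CA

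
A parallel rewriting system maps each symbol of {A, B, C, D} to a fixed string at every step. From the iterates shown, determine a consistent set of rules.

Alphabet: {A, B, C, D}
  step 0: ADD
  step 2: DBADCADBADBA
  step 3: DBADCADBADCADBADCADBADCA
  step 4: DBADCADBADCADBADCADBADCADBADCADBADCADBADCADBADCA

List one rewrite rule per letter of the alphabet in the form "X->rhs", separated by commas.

  step 3 ⇒ step 4: DBADCADBADCADBADCADBADCA ⇒ DB·A·DCA·DB·A·DCA·DB·A·DCA·DB·A·DCA·DB·A·DCA·DB·A·DCA·DB·A·DCA·DB·A·DCA
    A ↦ DCA
    B ↦ A
    C ↦ A
    D ↦ DB

A->DCA, B->A, C->A, D->DB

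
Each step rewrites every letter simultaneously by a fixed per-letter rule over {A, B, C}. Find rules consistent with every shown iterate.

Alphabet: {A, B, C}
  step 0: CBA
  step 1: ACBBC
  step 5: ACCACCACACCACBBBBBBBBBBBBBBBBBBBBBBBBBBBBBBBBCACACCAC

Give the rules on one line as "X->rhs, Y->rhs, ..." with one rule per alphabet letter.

  step 0 ⇒ step 1: CBA ⇒ AC·BB·C
    A ↦ C
    B ↦ BB
    C ↦ AC

A->C, B->BB, C->AC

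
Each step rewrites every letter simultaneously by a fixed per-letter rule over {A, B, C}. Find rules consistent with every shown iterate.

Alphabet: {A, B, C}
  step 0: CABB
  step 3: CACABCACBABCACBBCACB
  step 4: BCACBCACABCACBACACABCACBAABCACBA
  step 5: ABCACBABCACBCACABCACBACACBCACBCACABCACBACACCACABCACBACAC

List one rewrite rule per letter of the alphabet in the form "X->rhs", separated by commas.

  step 4 ⇒ step 5: BCACBCACABCACBACACABCACBAABCACBA ⇒ A·B·CAC·B·A·B·CAC·B·CAC·A·B·CAC·B·A·CAC·B·CAC·B·CAC·A·B·CAC·B·A·CAC·CAC·A·B·CAC·B·A·CAC
    A ↦ CAC
    B ↦ A
    C ↦ B

A->CAC, B->A, C->B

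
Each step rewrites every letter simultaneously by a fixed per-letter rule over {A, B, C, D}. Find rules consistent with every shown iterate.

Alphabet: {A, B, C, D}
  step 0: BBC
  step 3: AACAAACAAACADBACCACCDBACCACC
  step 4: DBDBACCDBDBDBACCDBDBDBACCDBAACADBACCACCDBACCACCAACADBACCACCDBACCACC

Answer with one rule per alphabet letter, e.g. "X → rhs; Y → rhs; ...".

  step 3 ⇒ step 4: AACAAACAAACADBACCACCDBACCACC ⇒ DB·DB·ACC·DB·DB·DB·ACC·DB·DB·DB·ACC·DB·AAC·A·DB·ACC·ACC·DB·ACC·ACC·AAC·A·DB·ACC·ACC·DB·ACC·ACC
    A ↦ DB
    B ↦ A
    C ↦ ACC
    D ↦ AAC

A->DB, B->A, C->ACC, D->AAC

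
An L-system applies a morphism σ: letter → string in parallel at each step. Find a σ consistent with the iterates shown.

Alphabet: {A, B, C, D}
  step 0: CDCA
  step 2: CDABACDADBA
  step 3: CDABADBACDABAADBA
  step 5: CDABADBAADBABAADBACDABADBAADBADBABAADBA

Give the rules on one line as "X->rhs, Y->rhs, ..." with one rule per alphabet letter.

A->BA, B->D, C->CD, D->A

  step 2 ⇒ step 3: CDABACDADBA ⇒ CD·A·BA·D·BA·CD·A·BA·A·D·BA
    A ↦ BA
    B ↦ D
    C ↦ CD
    D ↦ A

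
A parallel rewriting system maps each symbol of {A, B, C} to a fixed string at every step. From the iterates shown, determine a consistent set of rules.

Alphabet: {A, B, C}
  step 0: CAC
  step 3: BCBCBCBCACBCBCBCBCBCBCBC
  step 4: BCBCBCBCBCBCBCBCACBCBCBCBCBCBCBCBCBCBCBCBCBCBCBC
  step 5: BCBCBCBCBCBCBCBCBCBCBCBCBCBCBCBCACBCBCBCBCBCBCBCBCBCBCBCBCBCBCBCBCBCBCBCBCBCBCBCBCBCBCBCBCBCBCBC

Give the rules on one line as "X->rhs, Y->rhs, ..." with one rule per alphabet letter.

  step 4 ⇒ step 5: BCBCBCBCBCBCBCBCACBCBCBCBCBCBCBCBCBCBCBCBCBCBCBC ⇒ BC·BC·BC·BC·BC·BC·BC·BC·BC·BC·BC·BC·BC·BC·BC·BC·AC·BC·BC·BC·BC·BC·BC·BC·BC·BC·BC·BC·BC·BC·BC·BC·BC·BC·BC·BC·BC·BC·BC·BC·BC·BC·BC·BC·BC·BC·BC·BC
    A ↦ AC
    B ↦ BC
    C ↦ BC

A->AC, B->BC, C->BC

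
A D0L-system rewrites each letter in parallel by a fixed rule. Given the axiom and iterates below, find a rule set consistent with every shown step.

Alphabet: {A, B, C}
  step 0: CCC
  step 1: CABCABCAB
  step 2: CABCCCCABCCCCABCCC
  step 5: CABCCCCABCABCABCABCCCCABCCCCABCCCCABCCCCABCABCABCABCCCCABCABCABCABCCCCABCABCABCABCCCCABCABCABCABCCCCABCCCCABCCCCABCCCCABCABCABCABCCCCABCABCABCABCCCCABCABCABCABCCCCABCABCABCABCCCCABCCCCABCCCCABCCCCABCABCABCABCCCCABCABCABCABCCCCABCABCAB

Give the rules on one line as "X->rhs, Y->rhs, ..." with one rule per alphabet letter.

  step 1 ⇒ step 2: CABCABCAB ⇒ CAB·CC·C·CAB·CC·C·CAB·CC·C
    A ↦ CC
    B ↦ C
    C ↦ CAB

A->CC, B->C, C->CAB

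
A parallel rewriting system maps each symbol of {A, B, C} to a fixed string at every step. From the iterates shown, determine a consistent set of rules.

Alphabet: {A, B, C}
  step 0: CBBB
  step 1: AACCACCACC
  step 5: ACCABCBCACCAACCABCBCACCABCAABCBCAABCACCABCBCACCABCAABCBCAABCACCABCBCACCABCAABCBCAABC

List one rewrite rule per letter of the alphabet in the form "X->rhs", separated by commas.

A->BC, B->ACC, C->A

  step 0 ⇒ step 1: CBBB ⇒ A·ACC·ACC·ACC
    B ↦ ACC
    C ↦ A
    A ↦ BC  (constrained at step 1)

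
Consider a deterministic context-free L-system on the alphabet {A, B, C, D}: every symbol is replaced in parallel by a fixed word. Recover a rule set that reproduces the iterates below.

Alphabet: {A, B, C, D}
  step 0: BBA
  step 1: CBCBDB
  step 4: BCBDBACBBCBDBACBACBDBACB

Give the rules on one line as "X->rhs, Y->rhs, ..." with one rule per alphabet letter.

  step 0 ⇒ step 1: BBA ⇒ CB·CB·DB
    A ↦ DB
    B ↦ CB
    C ↦ A  (constrained at step 1)
    D ↦ B  (constrained at step 1)

A->DB, B->CB, C->A, D->B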